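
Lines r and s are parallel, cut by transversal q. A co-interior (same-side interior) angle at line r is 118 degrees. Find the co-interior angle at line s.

Co-interior angles (same-side interior) formed by parallel lines and a transversal are supplementary (sum to 180 degrees).
The given angle is 118 degrees.
The co-interior angle = 180 - 118 = 62 degrees.

62 degrees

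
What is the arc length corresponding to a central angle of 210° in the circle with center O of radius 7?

Arc length = 2π(7)(7/12) = 49*pi/6

49*pi/6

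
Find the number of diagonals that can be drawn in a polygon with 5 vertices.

The number of diagonals in an n-gon is n(n - 3)/2.
For n = 5: 5(5 - 3)/2 = 5 × 2 / 2 = 5.

5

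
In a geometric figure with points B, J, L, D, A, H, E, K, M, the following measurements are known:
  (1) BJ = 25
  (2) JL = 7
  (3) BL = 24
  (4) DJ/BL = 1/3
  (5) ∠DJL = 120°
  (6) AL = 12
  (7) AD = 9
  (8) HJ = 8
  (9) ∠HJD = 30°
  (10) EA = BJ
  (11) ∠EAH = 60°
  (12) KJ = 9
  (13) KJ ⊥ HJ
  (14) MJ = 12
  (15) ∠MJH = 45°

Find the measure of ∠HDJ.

From the given relations: DJ = 1/3·BL = 1/3·24 = 8.
Step 1: By the law of cosines on triangle DJH: DH² = 8² + 8² − 2·8·8·cos(30°) = 17.15, so DH ≈ 4.14.
Step 2: By the inverse law of cosines on triangle HDJ: cos(∠HDJ) = (4.14² + 8² − 8²) / (2·4.14·8) = 17.15/66.26 = 0.2588, so ∠HDJ = 75°.

Therefore, the measure of angle ∠HDJ = 75°.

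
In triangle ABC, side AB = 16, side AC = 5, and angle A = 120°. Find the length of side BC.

By the law of cosines: BC^2 = AB^2 + AC^2 - 2*AB*AC*cos(A)
BC^2 = 16^2 + 5^2 - 2*16*5*cos(120°)
BC^2 = 256 + 25 - 160*(-1/2)
BC^2 = 361
BC = 19

19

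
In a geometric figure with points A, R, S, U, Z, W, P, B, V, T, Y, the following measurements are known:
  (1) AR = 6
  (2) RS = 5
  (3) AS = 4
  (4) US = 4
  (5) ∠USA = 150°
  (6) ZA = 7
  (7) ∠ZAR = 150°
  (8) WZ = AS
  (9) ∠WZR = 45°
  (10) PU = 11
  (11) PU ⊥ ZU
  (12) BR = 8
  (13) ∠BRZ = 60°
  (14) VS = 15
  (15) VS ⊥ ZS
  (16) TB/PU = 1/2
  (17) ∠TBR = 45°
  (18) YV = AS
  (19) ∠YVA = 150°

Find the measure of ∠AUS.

Step 1: By the law of cosines on triangle USA: UA² = 4² + 4² − 2·4·4·cos(150°) = 59.71, so UA ≈ 7.73.
Step 2: By the inverse law of cosines on triangle AUS: cos(∠AUS) = (7.73² + 4² − 4²) / (2·7.73·4) = 59.71/61.82 = 0.9659, so ∠AUS = 15°.

Therefore, the measure of angle ∠AUS = 15°.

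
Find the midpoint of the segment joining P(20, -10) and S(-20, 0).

M = ((x₁ + x₂)/2, (y₁ + y₂)/2)
= ((20 + -20)/2, (-10 + 0)/2)
= (0/2, -10/2) = (0, -5)

(0, -5)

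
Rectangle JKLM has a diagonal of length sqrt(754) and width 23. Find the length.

Using the Pythagorean theorem: d^2 = a^2 + b^2
b^2 = d^2 - a^2
b^2 = 754 - 529
b^2 = 225
b = sqrt(225) = 15

15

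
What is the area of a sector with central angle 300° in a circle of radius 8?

Sector area = πr² × θ/360
= π × 8² × 5/6
= π × 64 × 5/6
= 160*pi/3

160*pi/3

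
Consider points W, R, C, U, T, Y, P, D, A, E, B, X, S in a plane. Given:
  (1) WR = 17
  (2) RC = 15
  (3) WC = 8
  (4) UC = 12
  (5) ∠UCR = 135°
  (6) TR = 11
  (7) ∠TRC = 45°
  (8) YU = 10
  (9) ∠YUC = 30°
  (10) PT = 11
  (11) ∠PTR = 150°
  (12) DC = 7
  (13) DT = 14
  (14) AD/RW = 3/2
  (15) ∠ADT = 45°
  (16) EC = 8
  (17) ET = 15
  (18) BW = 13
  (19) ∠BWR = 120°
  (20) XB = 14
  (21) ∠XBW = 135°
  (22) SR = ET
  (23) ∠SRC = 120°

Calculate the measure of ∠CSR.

From the given relations: SR = ET = 15.
Step 1: By the law of cosines on triangle SRC: SC² = 15² + 15² − 2·15·15·cos(120°) = 675, so SC = 15·√3.
Step 2: By the inverse law of cosines on triangle CSR: cos(∠CSR) = ((15·√3)² + 15² − 15²) / (2·15·√3·15) = 675/779.42 = 0.866, so ∠CSR = 30°.

Therefore, the measure of angle ∠CSR = 30°.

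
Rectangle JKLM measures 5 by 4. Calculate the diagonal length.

A rectangle's diagonal splits it into two right triangles, with the diagonal as the hypotenuse.
By the Pythagorean theorem, d^2 = 5^2 + 4^2 = 41.
Therefore d = sqrt(41).

sqrt(41)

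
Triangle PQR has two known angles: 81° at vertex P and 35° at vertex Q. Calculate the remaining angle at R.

By the triangle angle sum property, the three interior angles of any triangle add up to 180°.
We know angle P = 81° and angle Q = 35°, so their sum is 116°.
Therefore angle R = 180° - 116° = 64°.

64 degrees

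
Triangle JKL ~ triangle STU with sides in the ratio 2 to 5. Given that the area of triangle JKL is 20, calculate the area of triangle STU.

For similar figures, the area ratio equals the square of the side ratio.
Side ratio (JKL to STU) = 2:5, so area ratio = 2^2:5^2 = 4:25.
If the area of JKL is 20, then the area of STU = 20 * (25/4) = 125.

125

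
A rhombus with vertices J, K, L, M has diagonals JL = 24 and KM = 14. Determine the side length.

In a rhombus, the diagonals bisect each other perpendicularly, creating four congruent right triangles.
Each triangle has legs 12 (half of 24) and 7 (half of 14).
The hypotenuse of each right triangle is a side of the rhombus:
side = sqrt(12^2 + 7^2) = sqrt(193)

sqrt(193)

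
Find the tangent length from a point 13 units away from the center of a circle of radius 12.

tangent = √(d² - r²) = √(13² - 12²) = √(169 - 144) = √25 = 5

5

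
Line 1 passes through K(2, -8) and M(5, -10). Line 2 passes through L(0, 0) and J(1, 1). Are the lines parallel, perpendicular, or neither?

Slope of line 1: m1 = (-10 - -8)/(5 - 2) = -2/3 = -2/3
Slope of line 2: m2 = (1 - 0)/(1 - 0) = 1/1 = 1
For parallel lines we need equal slopes: -2/3 != 1.
For perpendicular lines we need m1*m2 = -1: (-2/3)(1) = -2/3 != -1.
Since neither condition holds, the lines are neither parallel nor perpendicular.

Neither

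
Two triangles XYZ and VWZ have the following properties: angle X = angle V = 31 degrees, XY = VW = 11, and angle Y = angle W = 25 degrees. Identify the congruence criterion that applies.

The given information matches ASA: Two pairs of corresponding angles and the included side are equal (Angle-Side-Angle).

ASA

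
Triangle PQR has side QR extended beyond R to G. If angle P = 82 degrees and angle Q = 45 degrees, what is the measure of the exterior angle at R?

The interior angle at R is 180 - 82 - 45 = 53 degrees.
The exterior angle and interior angle at R are supplementary:
Exterior angle = 180 - 53 = 127 degrees.

127 degrees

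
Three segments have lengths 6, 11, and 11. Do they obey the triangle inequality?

Sort the sides: 6, 11, 11.
It suffices to check that the sum of the two smallest exceeds the largest:
6 + 11 = 17 > 11. ✓
Yes, a valid triangle can be formed.

Yes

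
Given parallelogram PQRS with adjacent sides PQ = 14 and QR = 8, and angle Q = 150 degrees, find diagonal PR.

Using the law of cosines:
d^2 = 14^2 + 8^2 - 2(14)(8)cos(150 degrees)
d^2 = 196 + 64 - 224*-sqrt(3)/2
d^2 = 112*sqrt(3) + 260
d = 2*sqrt(28*sqrt(3) + 65)

2*sqrt(28*sqrt(3) + 65)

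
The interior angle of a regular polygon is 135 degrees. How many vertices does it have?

The exterior angle is the supplement of the interior angle: 180 - 135 = 45 degrees.
Since the exterior angles of any convex polygon sum to 360 degrees, the number of sides is 360 / 45 = 8.

8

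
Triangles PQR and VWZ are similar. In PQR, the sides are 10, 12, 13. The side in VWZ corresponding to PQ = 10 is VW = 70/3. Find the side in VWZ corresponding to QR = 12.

k = 70/3/10 = 7/3. WZ = 7/3 * 12 = 28.

28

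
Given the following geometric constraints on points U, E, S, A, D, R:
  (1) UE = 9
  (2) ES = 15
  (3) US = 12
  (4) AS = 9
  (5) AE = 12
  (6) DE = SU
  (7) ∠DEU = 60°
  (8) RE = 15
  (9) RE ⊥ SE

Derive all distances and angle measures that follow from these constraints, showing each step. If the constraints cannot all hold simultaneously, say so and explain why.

The constraints are consistent.

From the given relations:
  DE = SU = 12

Step 1: From UE = 9, ED = 12, and ∠UED = 60°, by the law of cosines:
  UD² = UE² + ED² - 2·UE·ED·cos(60°) = 81 + 144 - 108 = 117
  UD = 3·√13

Step 2: From SE = 15, ER = 15, and ∠SER = 90°, by the law of cosines:
  SR² = SE² + ER² - 2·SE·ER·cos(90°) = 225 + 225 - 0 = 450
  SR = 15·√2

Step 3: From UE = 9, US = 12, ES = 15, by the inverse law of cosines:
  cos(∠EUS) = (UE² + US² - ES²) / (2·UE·US)
  ∠EUS = 90°

Step 4: From EA = 12, ES = 15, AS = 9, by the inverse law of cosines:
  cos(∠AES) = (EA² + ES² - AS²) / (2·EA·ES)
  ∠AES = 36.87°

Step 5: From ES = 15, EU = 9, SU = 12, by the inverse law of cosines:
  cos(∠SEU) = (ES² + EU² - SU²) / (2·ES·EU)
  ∠SEU = 53.13°

Step 6: From SA = 9, SE = 15, AE = 12, by the inverse law of cosines:
  cos(∠ASE) = (SA² + SE² - AE²) / (2·SA·SE)
  ∠ASE = 53.13°

Step 7: From SE = 15, SU = 12, EU = 9, by the inverse law of cosines:
  cos(∠ESU) = (SE² + SU² - EU²) / (2·SE·SU)
  ∠ESU = 36.87°

Step 8: From AE = 12, AS = 9, ES = 15, by the inverse law of cosines:
  cos(∠EAS) = (AE² + AS² - ES²) / (2·AE·AS)
  ∠EAS = 90°

Step 9: From UD = 3·√13, UE = 9, DE = 12, by the inverse law of cosines:
  cos(∠DUE) = (UD² + UE² - DE²) / (2·UD·UE)
  ∠DUE = 73.9°

Step 10: From SE = 15, SR = 15·√2, ER = 15, by the inverse law of cosines:
  cos(∠ESR) = (SE² + SR² - ER²) / (2·SE·SR)
  ∠ESR = 45°

Step 11: From DE = 12, DU = 3·√13, EU = 9, by the inverse law of cosines:
  cos(∠EDU) = (DE² + DU² - EU²) / (2·DE·DU)
  ∠EDU = 46.1°

Step 12: From RE = 15, RS = 15·√2, ES = 15, by the inverse law of cosines:
  cos(∠ERS) = (RE² + RS² - ES²) / (2·RE·RS)
  ∠ERS = 45°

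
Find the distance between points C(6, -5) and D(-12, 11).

d = sqrt((-12 - 6)^2 + (11 - -5)^2)
d = sqrt(-18^2 + 16^2)
d = sqrt(324 + 256)
d = sqrt(580) = 2*sqrt(145)

2*sqrt(145)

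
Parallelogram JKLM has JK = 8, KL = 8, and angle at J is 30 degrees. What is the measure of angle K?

In a parallelogram, consecutive angles are supplementary (sum to 180°).
angle K = 180 - angle J
angle K = 180 - 30
angle K = 150 degrees

150 degrees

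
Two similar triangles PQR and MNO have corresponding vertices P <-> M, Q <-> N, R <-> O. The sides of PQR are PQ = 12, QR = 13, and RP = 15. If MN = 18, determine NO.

k = 18/12 = 3/2. NO = 3/2 * 13 = 39/2.

39/2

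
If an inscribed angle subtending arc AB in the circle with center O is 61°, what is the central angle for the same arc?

Central angle = 2 × 61° = 122° (inscribed angle theorem).

122°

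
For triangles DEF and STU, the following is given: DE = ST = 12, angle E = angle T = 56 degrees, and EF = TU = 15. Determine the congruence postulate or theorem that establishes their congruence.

Consider the given information: DE = ST = 12, angle E = angle T = 56 degrees, and EF = TU = 15
This is not SSS or ASA: SSS requires all three pairs of sides, but we don't have that. ASA requires two angles and the side between them.
The correct criterion is SAS. Two pairs of corresponding sides and the included angle are equal (Side-Angle-Side).

SAS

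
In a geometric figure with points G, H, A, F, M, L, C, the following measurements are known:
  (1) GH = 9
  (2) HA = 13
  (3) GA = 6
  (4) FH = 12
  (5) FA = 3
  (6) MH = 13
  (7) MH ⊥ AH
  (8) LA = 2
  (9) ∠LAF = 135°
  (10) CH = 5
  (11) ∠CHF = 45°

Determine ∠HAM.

Step 1: By the law of cosines on triangle AHM: AM² = 13² + 13² − 2·13·13·cos(90°) = 338, so AM = 13·√2.
Step 2: By the inverse law of cosines on triangle HAM: cos(∠HAM) = (13² + (13·√2)² − 13²) / (2·13·13·√2) = 338/478 = 0.7071, so ∠HAM = 45°.

Therefore, the measure of angle ∠HAM = 45°.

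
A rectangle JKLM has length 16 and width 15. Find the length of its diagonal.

Using the Pythagorean theorem:
d² = 16² + 15² = 256 + 225 = 481
d = sqrt(481)

sqrt(481)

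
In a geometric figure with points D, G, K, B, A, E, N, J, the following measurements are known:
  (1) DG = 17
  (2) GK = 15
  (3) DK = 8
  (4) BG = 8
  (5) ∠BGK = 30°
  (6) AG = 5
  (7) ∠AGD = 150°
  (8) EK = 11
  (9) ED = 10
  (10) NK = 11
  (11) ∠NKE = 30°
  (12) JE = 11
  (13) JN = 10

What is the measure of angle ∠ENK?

Step 1: By the law of cosines on triangle NKE: NE² = 11² + 11² − 2·11·11·cos(30°) = 32.42, so NE ≈ 5.69.
Step 2: By the inverse law of cosines on triangle ENK: cos(∠ENK) = (5.69² + 11² − 11²) / (2·5.69·11) = 32.42/125.27 = 0.2588, so ∠ENK = 75°.

Therefore, the measure of angle ∠ENK = 75°.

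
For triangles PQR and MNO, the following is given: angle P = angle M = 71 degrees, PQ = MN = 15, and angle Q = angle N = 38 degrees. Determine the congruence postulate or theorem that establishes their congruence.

The given information matches ASA: Two pairs of corresponding angles and the included side are equal (Angle-Side-Angle).

ASA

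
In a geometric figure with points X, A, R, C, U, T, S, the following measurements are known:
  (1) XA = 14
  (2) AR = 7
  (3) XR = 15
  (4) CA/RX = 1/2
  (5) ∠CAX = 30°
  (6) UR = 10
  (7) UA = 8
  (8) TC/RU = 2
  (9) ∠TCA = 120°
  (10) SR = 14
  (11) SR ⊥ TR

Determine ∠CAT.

From the given relations: CA = 1/2·RX = 1/2·15 ≈ 7.5; TC = 2·RU = 2·10 = 20.
Step 1: By the law of cosines on triangle ACT: AT² = 7.5² + 20² − 2·7.5·20·cos(120°) = 606.25, so AT ≈ 24.62.
Step 2: By the inverse law of cosines on triangle CAT: cos(∠CAT) = (7.5² + 24.62² − 20²) / (2·7.5·24.62) = 262.5/369.33 = 0.7107, so ∠CAT = 44.7°.

Therefore, the measure of angle ∠CAT = 44.7°.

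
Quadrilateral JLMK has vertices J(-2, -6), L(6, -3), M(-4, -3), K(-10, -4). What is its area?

Using the Shoelace formula for a quadrilateral (vertices in order):
Area = (1/2)|sum of (x_i * y_(i+1) - x_(i+1) * y_i)|
Terms: (-2*-3 - 6*-6) = 42, (6*-3 - -4*-3) = -30, (-4*-4 - -10*-3) = -14, (-10*-6 - -2*-4) = 52
Sum = 50
Area = (1/2)(50) = 25

25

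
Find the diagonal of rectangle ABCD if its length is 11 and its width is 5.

Using the Pythagorean theorem:
d² = 11² + 5² = 121 + 25 = 146
d = sqrt(146)

sqrt(146)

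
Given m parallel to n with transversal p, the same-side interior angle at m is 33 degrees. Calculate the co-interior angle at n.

Co-interior angles sum to 180: 180 - 33 = 147 degrees.

147 degrees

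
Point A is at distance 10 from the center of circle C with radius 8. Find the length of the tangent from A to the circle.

tangent = √(d² - r²) = √(10² - 8²) = √(100 - 64) = √36 = 6

6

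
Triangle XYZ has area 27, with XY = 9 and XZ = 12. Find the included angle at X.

Area = (1/2) * a * b * sin(C)
sin(C) = 2 * Area / (a * b)
sin(C) = 2 * 27 / (9 * 12)
sin(C) = 1/2
C = arcsin(1/2) = 30°
Since sin(180° - C) = sin(C), the obtuse angle 150° gives the same area, so C = 30° or C = 150°.

30° or 150°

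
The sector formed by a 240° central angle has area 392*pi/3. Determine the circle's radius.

The sector covers 240°/360° = 2/3 of the full circle.
Full circle area = 392*pi/3 / 2/3 = 196*pi.
Since full area = πr², we get r² = 196*pi/π = 196, so r = 14.

14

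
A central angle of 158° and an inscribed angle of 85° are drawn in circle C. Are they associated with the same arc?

By the inscribed angle theorem, the inscribed angle for a central angle of 158° should be 158° / 2 = 79°.
The given inscribed angle is 85°, which does not equal 79°.
Therefore, no, they do not correspond to the same arc.

No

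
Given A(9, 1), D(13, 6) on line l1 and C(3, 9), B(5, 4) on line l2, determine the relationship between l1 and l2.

Slope of line 1: m1 = (6 - 1)/(13 - 9) = 5/4 = 5/4
Slope of line 2: m2 = (4 - 9)/(5 - 3) = -5/2 = -5/2
m1 != m2 and m1*m2 = -25/8 != -1. Neither.

Neither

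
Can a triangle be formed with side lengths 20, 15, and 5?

No.
The triangle inequality is violated: 15 + 5 = 20 ≤ 20.
These lengths cannot form a triangle.

No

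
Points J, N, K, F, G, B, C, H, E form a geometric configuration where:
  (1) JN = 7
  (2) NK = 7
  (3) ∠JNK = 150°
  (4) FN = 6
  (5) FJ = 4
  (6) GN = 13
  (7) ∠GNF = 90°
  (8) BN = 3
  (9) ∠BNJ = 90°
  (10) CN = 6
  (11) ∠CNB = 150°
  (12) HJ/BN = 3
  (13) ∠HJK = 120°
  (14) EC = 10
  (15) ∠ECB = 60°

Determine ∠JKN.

Step 1: By the law of cosines on triangle KNJ: KJ² = 7² + 7² − 2·7·7·cos(150°) = 182.87, so KJ ≈ 13.52.
Step 2: By the inverse law of cosines on triangle JKN: cos(∠JKN) = (13.52² + 7² − 7²) / (2·13.52·7) = 182.87/189.32 = 0.9659, so ∠JKN = 15°.

Therefore, the measure of angle ∠JKN = 15°.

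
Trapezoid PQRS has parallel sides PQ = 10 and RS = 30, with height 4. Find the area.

Area of a trapezoid = (base1 + base2) * height / 2
Area = (10 + 30) * 4 / 2
Area = 40 * 4 / 2
Area = 160 / 2
Area = 80

80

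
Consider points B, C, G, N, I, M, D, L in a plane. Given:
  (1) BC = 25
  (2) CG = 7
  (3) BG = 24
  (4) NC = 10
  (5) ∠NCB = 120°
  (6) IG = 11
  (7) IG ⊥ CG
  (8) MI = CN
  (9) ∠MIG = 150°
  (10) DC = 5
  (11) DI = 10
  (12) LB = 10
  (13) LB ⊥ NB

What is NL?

Step 1: By the law of cosines on triangle BCN: BN² = 25² + 10² − 2·25·10·cos(120°) = 975, so BN = 5·√39.
Step 2: By the law of cosines on triangle NBL: NL² = (5·√39)² + 10² − 2·5·√39·10·cos(90°) = 1075, so NL = 5·√43.

Therefore, the length of NL = 5·√43.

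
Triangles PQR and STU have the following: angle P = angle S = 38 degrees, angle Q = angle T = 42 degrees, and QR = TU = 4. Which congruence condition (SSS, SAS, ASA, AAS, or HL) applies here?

Consider the given information: angle P = angle S = 38 degrees, angle Q = angle T = 42 degrees, and QR = TU = 4
This is not SSS or HL: SSS requires all three pairs of sides, but we don't have that. HL only applies to right triangles with matching hypotenuse and leg.
The correct criterion is AAS. Two pairs of corresponding angles and a non-included side are equal (Angle-Angle-Side).

AAS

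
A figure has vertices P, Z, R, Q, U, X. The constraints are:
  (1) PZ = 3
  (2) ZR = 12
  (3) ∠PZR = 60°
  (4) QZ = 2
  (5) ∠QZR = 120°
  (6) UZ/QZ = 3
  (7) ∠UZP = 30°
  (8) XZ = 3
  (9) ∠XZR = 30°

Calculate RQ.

Step 1: By the law of cosines on triangle RZQ: RQ² = 12² + 2² − 2·12·2·cos(120°) = 172, so RQ = 2·√43.

Therefore, the length of RQ = 2·√43.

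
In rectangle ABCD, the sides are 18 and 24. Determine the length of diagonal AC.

Using the Pythagorean theorem:
d² = 18² + 24² = 324 + 576 = 900
d = sqrt(900) = 30

30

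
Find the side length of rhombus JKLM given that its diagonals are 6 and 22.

Half-diagonals are 3 and 11. side = sqrt(3^2 + 11^2) = sqrt(130)

sqrt(130)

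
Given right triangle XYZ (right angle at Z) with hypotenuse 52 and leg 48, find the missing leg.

By the Pythagorean theorem: YZ^2 = XY^2 - XZ^2
YZ^2 = 52^2 - 48^2 = 2704 - 2304 = 400
YZ = sqrt(400) = 20

20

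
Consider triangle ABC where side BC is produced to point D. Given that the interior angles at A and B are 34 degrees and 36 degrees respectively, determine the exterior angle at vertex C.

The interior angle at C is 180 - 34 - 36 = 110 degrees.
The exterior angle and interior angle at C are supplementary:
Exterior angle = 180 - 110 = 70 degrees.

70 degrees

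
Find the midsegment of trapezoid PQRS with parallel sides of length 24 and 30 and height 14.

midsegment = (24 + 30) / 2 = 54 / 2 = 27

27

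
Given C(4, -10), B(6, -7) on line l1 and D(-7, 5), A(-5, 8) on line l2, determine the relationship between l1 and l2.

Slope of line 1: m1 = (-7 - -10)/(6 - 4) = 3/2 = 3/2
Slope of line 2: m2 = (8 - 5)/(-5 - -7) = 3/2 = 3/2
m1 = m2, so the lines are parallel.

Parallel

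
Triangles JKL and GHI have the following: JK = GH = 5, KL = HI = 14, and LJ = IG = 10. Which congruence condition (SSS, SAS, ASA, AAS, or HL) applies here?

The given information matches SSS: All three pairs of corresponding sides are equal (Side-Side-Side).

SSS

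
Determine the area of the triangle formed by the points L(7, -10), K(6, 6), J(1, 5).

Shoelace: Area = (1/2)|7(6-5) + 6(5--10) + 1(-10-6)| = (1/2)(81) = 81/2

81/2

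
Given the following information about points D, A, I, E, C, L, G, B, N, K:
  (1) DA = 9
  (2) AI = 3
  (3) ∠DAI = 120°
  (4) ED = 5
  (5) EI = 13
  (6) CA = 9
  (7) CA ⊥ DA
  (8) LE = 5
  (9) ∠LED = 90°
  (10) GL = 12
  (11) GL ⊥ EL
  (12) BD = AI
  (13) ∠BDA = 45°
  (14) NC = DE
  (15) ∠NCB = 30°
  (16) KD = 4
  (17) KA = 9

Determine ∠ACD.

Step 1: By the law of cosines on triangle CAD: CD² = 9² + 9² − 2·9·9·cos(90°) = 162, so CD = 9·√2.
Step 2: By the inverse law of cosines on triangle ACD: cos(∠ACD) = (9² + (9·√2)² − 9²) / (2·9·9·√2) = 162/229.1 = 0.7071, so ∠ACD = 45°.

Therefore, the measure of angle ∠ACD = 45°.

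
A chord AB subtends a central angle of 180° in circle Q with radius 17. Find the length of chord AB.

Drop a perpendicular from the center to the chord, bisecting both the chord and the central angle.
Each half-chord = r sin(θ/2) = 17 sin(90°).
The full chord = 2 × 17 × sin(90°) = 34.

34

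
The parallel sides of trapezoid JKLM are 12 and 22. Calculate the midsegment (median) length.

The midsegment (median) of a trapezoid connects the midpoints of the non-parallel sides.
Its length is the average of the two bases: (12 + 22) / 2 = 17.

17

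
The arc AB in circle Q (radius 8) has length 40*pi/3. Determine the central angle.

Arc length L = 2πr × θ/360, so θ = 360L / (2πr).
θ = 360 × 40*pi/3 / (2π × 8)
θ = 300°
θ = 300°

300°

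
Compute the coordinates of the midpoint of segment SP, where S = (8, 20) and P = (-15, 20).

The midpoint is the point halfway along the segment.
Move half the horizontal distance: 8 + (-15 - 8)/2 = 8 + -23/2 = -7/2
Move half the vertical distance: 20 + (20 - 20)/2 = 20 + 0/2 = 20
Midpoint = (-7/2, 20)

(-7/2, 20)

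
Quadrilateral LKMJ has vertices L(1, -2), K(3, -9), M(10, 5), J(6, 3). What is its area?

Shoelace: sum of cross terms = 87, Area = (1/2)|87| = 87/2

87/2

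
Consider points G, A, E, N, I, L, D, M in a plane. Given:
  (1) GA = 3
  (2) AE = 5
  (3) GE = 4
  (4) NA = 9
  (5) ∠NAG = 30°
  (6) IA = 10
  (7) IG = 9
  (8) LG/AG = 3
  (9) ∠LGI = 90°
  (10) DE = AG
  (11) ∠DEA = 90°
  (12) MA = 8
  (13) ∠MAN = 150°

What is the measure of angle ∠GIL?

From the given relations: LG = 3·AG = 3·3 = 9.
Step 1: By the law of cosines on triangle IGL: IL² = 9² + 9² − 2·9·9·cos(90°) = 162, so IL = 9·√2.
Step 2: By the inverse law of cosines on triangle GIL: cos(∠GIL) = (9² + (9·√2)² − 9²) / (2·9·9·√2) = 162/229.1 = 0.7071, so ∠GIL = 45°.

Therefore, the measure of angle ∠GIL = 45°.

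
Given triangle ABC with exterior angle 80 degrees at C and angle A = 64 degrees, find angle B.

angle B = 80 - 64 = 16 degrees (exterior angle theorem).

16 degrees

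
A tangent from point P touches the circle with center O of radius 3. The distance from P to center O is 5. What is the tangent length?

Let T be the point of tangency. Then OT ⊥ PT (radius ⊥ tangent).
In right triangle OTP: OP² = OT² + PT²
5² = 3² + PT²
PT² = 16, PT = 4

4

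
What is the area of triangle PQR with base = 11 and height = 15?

A triangle's area is half the area of a rectangle with the same base and height.
Area = (1/2) * 11 * 15 = 165/2.

165/2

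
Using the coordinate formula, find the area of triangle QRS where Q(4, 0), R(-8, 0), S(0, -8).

Shoelace: Area = (1/2)|4(0--8) + -8(-8-0) + 0(0-0)| = (1/2)(96) = 48

48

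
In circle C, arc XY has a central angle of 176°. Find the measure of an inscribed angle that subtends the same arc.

By the inscribed angle theorem, the inscribed angle is half the central angle.
Inscribed angle = 176° / 2 = 88°

88°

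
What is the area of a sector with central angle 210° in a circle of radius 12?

The full circle has area πr² = π(12)² = 144*pi.
The sector covers 210° out of 360°, a fraction of 7/12.
Sector area = 144*pi × 7/12 = 84*pi.

84*pi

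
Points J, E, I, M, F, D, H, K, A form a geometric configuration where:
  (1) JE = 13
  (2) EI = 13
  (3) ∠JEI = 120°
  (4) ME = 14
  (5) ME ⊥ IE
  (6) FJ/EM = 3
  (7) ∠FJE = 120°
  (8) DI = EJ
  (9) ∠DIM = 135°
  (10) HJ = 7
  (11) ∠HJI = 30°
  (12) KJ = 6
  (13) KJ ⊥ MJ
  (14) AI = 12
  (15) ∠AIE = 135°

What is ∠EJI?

Step 1: By the law of cosines on triangle JEI: JI² = 13² + 13² − 2·13·13·cos(120°) = 507, so JI = 13·√3.
Step 2: By the inverse law of cosines on triangle EJI: cos(∠EJI) = (13² + (13·√3)² − 13²) / (2·13·13·√3) = 507/585.43 = 0.866, so ∠EJI = 30°.

Therefore, the measure of angle ∠EJI = 30°.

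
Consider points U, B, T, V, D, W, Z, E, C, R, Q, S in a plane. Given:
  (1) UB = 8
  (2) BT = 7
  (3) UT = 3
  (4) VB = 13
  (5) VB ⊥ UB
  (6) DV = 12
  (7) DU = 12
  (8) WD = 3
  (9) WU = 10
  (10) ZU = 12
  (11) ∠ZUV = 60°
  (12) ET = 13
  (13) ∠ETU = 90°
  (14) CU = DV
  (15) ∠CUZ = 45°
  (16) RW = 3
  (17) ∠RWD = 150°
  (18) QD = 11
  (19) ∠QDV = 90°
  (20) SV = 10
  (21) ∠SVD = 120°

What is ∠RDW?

Step 1: By the law of cosines on triangle DWR: DR² = 3² + 3² − 2·3·3·cos(150°) = 33.59, so DR ≈ 5.8.
Step 2: By the inverse law of cosines on triangle RDW: cos(∠RDW) = (5.8² + 3² − 3²) / (2·5.8·3) = 33.59/34.77 = 0.9659, so ∠RDW = 15°.

Therefore, the measure of angle ∠RDW = 15°.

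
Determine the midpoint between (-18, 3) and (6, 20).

The midpoint is the point halfway along the segment.
Move half the horizontal distance: -18 + (6 - -18)/2 = -18 + 24/2 = -6
Move half the vertical distance: 3 + (20 - 3)/2 = 3 + 17/2 = 23/2
Midpoint = (-6, 23/2)

(-6, 23/2)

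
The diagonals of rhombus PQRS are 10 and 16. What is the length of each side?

In a rhombus, the diagonals bisect each other perpendicularly, creating four congruent right triangles.
Each triangle has legs 5 (half of 10) and 8 (half of 16).
The hypotenuse of each right triangle is a side of the rhombus:
side = sqrt(5^2 + 8^2) = sqrt(89)

sqrt(89)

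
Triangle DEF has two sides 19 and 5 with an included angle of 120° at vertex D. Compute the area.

Area = (1/2) * DE * DF * sin(D)
Area = (1/2) * 19 * 5 * sin(120°)
Area = (1/2) * 19 * 5 * sqrt(3)/2
Area = 95*sqrt(3)/4

95*sqrt(3)/4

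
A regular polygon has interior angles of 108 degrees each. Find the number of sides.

The exterior angle is the supplement of the interior angle: 180 - 108 = 72 degrees.
Since the exterior angles of any convex polygon sum to 360 degrees, the number of sides is 360 / 72 = 5.

5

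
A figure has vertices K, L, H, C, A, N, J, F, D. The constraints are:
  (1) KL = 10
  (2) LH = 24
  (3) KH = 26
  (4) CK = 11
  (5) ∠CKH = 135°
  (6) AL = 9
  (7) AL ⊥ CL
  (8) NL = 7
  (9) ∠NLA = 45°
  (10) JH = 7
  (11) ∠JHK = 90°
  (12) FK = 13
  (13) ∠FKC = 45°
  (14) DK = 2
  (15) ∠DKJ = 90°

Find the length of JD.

Step 1: By the law of cosines on triangle JHK: JK² = 7² + 26² − 2·7·26·cos(90°) = 725, so JK = 5·√29.
Step 2: By the law of cosines on triangle JKD: JD² = (5·√29)² + 2² − 2·5·√29·2·cos(90°) = 729, so JD = 27.

Therefore, the length of JD = 27.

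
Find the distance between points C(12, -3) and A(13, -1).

The horizontal distance is |13 - 12| = 1 and the vertical distance is |-1 - -3| = 2.
By the Pythagorean theorem, d = sqrt(1^2 + 2^2) = sqrt(5).

sqrt(5)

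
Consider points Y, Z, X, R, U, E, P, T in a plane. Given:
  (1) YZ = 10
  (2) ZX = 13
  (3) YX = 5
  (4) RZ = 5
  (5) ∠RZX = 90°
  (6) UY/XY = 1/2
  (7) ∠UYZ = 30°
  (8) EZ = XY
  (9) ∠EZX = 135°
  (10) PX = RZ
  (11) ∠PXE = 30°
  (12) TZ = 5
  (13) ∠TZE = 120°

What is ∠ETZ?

From the given relations: EZ = XY = 5.
Step 1: By the law of cosines on triangle TZE: TE² = 5² + 5² − 2·5·5·cos(120°) = 75, so TE = 5·√3.
Step 2: By the inverse law of cosines on triangle ETZ: cos(∠ETZ) = ((5·√3)² + 5² − 5²) / (2·5·√3·5) = 75/86.6 = 0.866, so ∠ETZ = 30°.

Therefore, the measure of angle ∠ETZ = 30°.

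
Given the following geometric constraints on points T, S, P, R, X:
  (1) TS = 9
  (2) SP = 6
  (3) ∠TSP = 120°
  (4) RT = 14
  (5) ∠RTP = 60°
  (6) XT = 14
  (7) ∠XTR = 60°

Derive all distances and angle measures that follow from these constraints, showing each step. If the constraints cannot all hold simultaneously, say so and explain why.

The constraints are consistent.

Step 1: From TS = 9, SP = 6, and ∠TSP = 120°, by the law of cosines:
  TP² = TS² + SP² - 2·TS·SP·cos(120°) = 81 + 36 + 54 = 171
  TP = 3·√19

Step 2: From RT = 14, TX = 14, and ∠RTX = 60°, by the law of cosines:
  RX² = RT² + TX² - 2·RT·TX·cos(60°) = 196 + 196 - 196 = 196
  RX = 14

Step 3: From PT = 3·√19, TR = 14, and ∠PTR = 60°, by the law of cosines:
  PR² = PT² + TR² - 2·PT·TR·cos(60°) = 171 + 196 - 183.1 = 183.9
  PR ≈ 13.56

Step 4: From TP = 3·√19, TS = 9, PS = 6, by the inverse law of cosines:
  cos(∠PTS) = (TP² + TS² - PS²) / (2·TP·TS)
  ∠PTS = 23.41°

Step 5: From PS = 6, PT = 3·√19, ST = 9, by the inverse law of cosines:
  cos(∠SPT) = (PS² + PT² - ST²) / (2·PS·PT)
  ∠SPT = 36.59°

Step 6: From RT = 14, RX = 14, TX = 14, by the inverse law of cosines:
  cos(∠TRX) = (RT² + RX² - TX²) / (2·RT·RX)
  ∠TRX = 60°

Step 7: From XR = 14, XT = 14, RT = 14, by the inverse law of cosines:
  cos(∠RXT) = (XR² + XT² - RT²) / (2·XR·XT)
  ∠RXT = 60°

Step 8: From PR = 13.56, PT = 3·√19, RT = 14, by the inverse law of cosines:
  cos(∠RPT) = (PR² + PT² - RT²) / (2·PR·PT)
  ∠RPT = 63.38°

Step 9: From RP = 13.56, RT = 14, PT = 3·√19, by the inverse law of cosines:
  cos(∠PRT) = (RP² + RT² - PT²) / (2·RP·RT)
  ∠PRT = 56.62°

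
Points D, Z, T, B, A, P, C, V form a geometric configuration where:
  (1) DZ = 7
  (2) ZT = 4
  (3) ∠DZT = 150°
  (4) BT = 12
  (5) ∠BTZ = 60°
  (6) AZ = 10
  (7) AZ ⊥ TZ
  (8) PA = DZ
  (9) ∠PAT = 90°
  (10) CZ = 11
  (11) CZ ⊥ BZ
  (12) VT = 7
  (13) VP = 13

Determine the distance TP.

From the given relations: PA = DZ = 7.
Step 1: By the law of cosines on triangle AZT: AT² = 10² + 4² − 2·10·4·cos(90°) = 116, so AT = 2·√29.
Step 2: By the law of cosines on triangle TAP: TP² = (2·√29)² + 7² − 2·2·√29·7·cos(90°) = 165, so TP = √165.

Therefore, the length of TP = √165.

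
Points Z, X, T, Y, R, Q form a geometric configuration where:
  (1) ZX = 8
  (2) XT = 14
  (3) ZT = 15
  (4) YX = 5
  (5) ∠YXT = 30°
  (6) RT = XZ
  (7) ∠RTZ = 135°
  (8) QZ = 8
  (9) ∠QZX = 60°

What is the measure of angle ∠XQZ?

Step 1: By the law of cosines on triangle QZX: QX² = 8² + 8² − 2·8·8·cos(60°) = 64, so QX = 8.
Step 2: By the inverse law of cosines on triangle XQZ: cos(∠XQZ) = (8² + 8² − 8²) / (2·8·8) = 64/128 = 0.5, so ∠XQZ = 60°.

Therefore, the measure of angle ∠XQZ = 60°.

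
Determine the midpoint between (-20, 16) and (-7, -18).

The midpoint is the average of the coordinates:
x: (-20 + -7)/2 = -27/2
y: (16 + -18)/2 = -1
Midpoint = (-27/2, -1)

(-27/2, -1)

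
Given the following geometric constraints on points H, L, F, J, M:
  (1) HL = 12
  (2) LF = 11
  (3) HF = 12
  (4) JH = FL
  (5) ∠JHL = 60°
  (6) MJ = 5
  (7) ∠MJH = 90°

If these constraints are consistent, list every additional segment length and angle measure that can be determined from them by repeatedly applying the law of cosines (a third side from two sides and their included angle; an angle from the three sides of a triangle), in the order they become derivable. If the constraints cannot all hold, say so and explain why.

The constraints are consistent. Derivable facts, in order:
After 1 step:
- HM = √146
- LJ = √133
- ∠FHL = 54.56°
- ∠FLH = 62.72°
- ∠HFL = 62.72°
After 2 steps:
- ∠HJL = 64.31°
- ∠HLJ = 55.69°
- ∠HMJ = 65.56°
- ∠JHM = 24.44°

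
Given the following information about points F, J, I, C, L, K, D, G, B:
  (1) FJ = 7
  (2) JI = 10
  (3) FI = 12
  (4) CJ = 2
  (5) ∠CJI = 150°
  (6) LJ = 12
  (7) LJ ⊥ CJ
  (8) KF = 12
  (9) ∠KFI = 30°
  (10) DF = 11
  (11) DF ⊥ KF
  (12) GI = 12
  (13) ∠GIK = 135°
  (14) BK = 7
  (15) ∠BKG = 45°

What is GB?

Step 1: By the law of cosines on triangle KFI: KI² = 12² + 12² − 2·12·12·cos(30°) = 38.58, so KI ≈ 6.21.
Step 2: By the law of cosines on triangle GIK: GK² = 12² + 6.21² − 2·12·6.21·cos(135°) = 288, so GK = 12·√2.
Step 3: By the law of cosines on triangle GKB: GB² = (12·√2)² + 7² − 2·12·√2·7·cos(45°) = 169, so GB = 13.

Therefore, the length of GB = 13.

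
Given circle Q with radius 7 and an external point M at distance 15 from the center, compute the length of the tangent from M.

The tangent, radius, and line from the external point to the center form a right triangle.
The right angle is where the tangent meets the radius.
By the Pythagorean theorem: tangent² + 7² = 15²
tangent² = 225 - 49 = 176
tangent = 4*sqrt(11)

4*sqrt(11)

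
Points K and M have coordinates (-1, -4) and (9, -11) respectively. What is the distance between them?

d = sqrt((10)^2 + (-7)^2) = sqrt(149)

sqrt(149)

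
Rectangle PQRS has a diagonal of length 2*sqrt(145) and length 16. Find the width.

b = sqrt(d^2 - a^2) = sqrt(580 - 256) = sqrt(324) = 18

18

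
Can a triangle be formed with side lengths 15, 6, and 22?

No.
The triangle inequality is violated: 15 + 6 = 21 ≤ 22.
These lengths cannot form a triangle.

No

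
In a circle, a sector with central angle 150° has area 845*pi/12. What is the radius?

The sector covers 150°/360° = 5/12 of the full circle.
Full circle area = 845*pi/12 / 5/12 = 169*pi.
Since full area = πr², we get r² = 169*pi/π = 169, so r = 13.

13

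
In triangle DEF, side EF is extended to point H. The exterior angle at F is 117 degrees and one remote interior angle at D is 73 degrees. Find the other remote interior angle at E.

By the exterior angle theorem: exterior angle = sum of remote interior angles.
117 = 73 + angle E
angle E = 117 - 73 = 44 degrees

44 degrees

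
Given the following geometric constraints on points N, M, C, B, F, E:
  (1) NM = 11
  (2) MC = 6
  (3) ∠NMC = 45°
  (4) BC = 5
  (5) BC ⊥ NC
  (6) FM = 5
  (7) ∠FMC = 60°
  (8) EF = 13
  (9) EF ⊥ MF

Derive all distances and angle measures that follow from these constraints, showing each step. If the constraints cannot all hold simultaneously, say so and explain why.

The constraints are consistent.

Step 1: From NM = 11, MC = 6, and ∠NMC = 45°, by the law of cosines:
  NC² = NM² + MC² - 2·NM·MC·cos(45°) = 121 + 36 - 93.34 = 63.66
  NC ≈ 7.98

Step 2: From MF = 5, FE = 13, and ∠MFE = 90°, by the law of cosines:
  ME² = MF² + FE² - 2·MF·FE·cos(90°) = 25 + 169 - 0 = 194
  ME = √194

Step 3: From CM = 6, MF = 5, and ∠CMF = 60°, by the law of cosines:
  CF² = CM² + MF² - 2·CM·MF·cos(60°) = 36 + 25 - 30 = 31
  CF = √31

Step 4: From NC = 7.98, CB = 5, and ∠NCB = 90°, by the law of cosines:
  NB² = NC² + CB² - 2·NC·CB·cos(90°) = 63.66 + 25 - 0 = 88.66
  NB ≈ 9.42

Step 5: From NC = 7.98, NM = 11, CM = 6, by the inverse law of cosines:
  cos(∠CNM) = (NC² + NM² - CM²) / (2·NC·NM)
  ∠CNM = 32.12°

Step 6: From ME = √194, MF = 5, EF = 13, by the inverse law of cosines:
  cos(∠EMF) = (ME² + MF² - EF²) / (2·ME·MF)
  ∠EMF = 68.96°

Step 7: From CF = √31, CM = 6, FM = 5, by the inverse law of cosines:
  cos(∠FCM) = (CF² + CM² - FM²) / (2·CF·CM)
  ∠FCM = 51.05°

Step 8: From CM = 6, CN = 7.98, MN = 11, by the inverse law of cosines:
  cos(∠MCN) = (CM² + CN² - MN²) / (2·CM·CN)
  ∠MCN = 102.88°

Step 9: From FC = √31, FM = 5, CM = 6, by the inverse law of cosines:
  cos(∠CFM) = (FC² + FM² - CM²) / (2·FC·FM)
  ∠CFM = 68.95°

Step 10: From EF = 13, EM = √194, FM = 5, by the inverse law of cosines:
  cos(∠FEM) = (EF² + EM² - FM²) / (2·EF·EM)
  ∠FEM = 21.04°

Step 11: From NB = 9.42, NC = 7.98, BC = 5, by the inverse law of cosines:
  cos(∠BNC) = (NB² + NC² - BC²) / (2·NB·NC)
  ∠BNC = 32.07°

Step 12: From BC = 5, BN = 9.42, CN = 7.98, by the inverse law of cosines:
  cos(∠CBN) = (BC² + BN² - CN²) / (2·BC·BN)
  ∠CBN = 57.93°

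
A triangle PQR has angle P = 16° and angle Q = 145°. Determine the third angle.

The interior angles sum to 180°: angle R = 180 - 16 - 145 = 19°.
The triangle is obtuse (angles 16°, 145°, 19°).

19 degrees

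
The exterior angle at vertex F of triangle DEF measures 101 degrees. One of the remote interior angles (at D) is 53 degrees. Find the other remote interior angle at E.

The exterior angle theorem states that an exterior angle equals the sum of the two non-adjacent interior angles.
So 101 = 53 + angle E, which gives angle E = 101 - 53 = 48 degrees.

48 degrees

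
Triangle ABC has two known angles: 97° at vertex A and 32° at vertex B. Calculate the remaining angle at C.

Let angle C = x. Then 97 + 32 + x = 180.
x = 180 - 129 = 51 degrees.

51 degrees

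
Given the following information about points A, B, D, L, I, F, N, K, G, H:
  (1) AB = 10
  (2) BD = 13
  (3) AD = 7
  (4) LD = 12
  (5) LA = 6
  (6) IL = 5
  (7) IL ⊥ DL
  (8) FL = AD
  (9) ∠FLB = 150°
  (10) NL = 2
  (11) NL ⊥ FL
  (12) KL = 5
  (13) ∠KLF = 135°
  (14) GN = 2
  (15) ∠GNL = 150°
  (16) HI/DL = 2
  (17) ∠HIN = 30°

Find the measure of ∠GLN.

Step 1: By the law of cosines on triangle LNG: LG² = 2² + 2² − 2·2·2·cos(150°) = 14.93, so LG ≈ 3.86.
Step 2: By the inverse law of cosines on triangle GLN: cos(∠GLN) = (3.86² + 2² − 2²) / (2·3.86·2) = 14.93/15.45 = 0.9659, so ∠GLN = 15°.

Therefore, the measure of angle ∠GLN = 15°.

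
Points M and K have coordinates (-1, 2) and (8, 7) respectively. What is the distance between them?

d = sqrt((8 - -1)^2 + (7 - 2)^2)
d = sqrt(9^2 + 5^2)
d = sqrt(81 + 25)
d = sqrt(106)

sqrt(106)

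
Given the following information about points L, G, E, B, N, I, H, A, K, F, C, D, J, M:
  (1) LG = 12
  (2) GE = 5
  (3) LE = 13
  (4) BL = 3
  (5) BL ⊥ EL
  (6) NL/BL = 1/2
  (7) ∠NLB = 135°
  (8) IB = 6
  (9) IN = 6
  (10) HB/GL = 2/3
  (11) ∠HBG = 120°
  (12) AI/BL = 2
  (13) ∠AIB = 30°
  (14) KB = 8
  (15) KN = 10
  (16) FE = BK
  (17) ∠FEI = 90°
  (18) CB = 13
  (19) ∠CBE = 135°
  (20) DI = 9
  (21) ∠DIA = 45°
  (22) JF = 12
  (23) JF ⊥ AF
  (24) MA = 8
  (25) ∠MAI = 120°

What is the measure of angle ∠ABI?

From the given relations: AI = 2·BL = 2·3 = 6.
Step 1: By the law of cosines on triangle BIA: BA² = 6² + 6² − 2·6·6·cos(30°) = 9.65, so BA ≈ 3.11.
Step 2: By the inverse law of cosines on triangle ABI: cos(∠ABI) = (3.11² + 6² − 6²) / (2·3.11·6) = 9.65/37.27 = 0.2588, so ∠ABI = 75°.

Therefore, the measure of angle ∠ABI = 75°.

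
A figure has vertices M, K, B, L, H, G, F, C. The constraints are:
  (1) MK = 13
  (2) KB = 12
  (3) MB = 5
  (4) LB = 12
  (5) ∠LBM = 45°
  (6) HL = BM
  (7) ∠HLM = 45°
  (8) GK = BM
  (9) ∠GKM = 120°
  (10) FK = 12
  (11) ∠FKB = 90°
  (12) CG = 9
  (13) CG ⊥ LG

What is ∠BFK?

Step 1: By the law of cosines on triangle FKB: FB² = 12² + 12² − 2·12·12·cos(90°) = 288, so FB = 12·√2.
Step 2: By the inverse law of cosines on triangle BFK: cos(∠BFK) = ((12·√2)² + 12² − 12²) / (2·12·√2·12) = 288/407.29 = 0.7071, so ∠BFK = 45°.

Therefore, the measure of angle ∠BFK = 45°.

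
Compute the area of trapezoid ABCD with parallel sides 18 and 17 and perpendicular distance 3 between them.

Area = (18 + 17) * 3 / 2 = 105 / 2 = 105/2

105/2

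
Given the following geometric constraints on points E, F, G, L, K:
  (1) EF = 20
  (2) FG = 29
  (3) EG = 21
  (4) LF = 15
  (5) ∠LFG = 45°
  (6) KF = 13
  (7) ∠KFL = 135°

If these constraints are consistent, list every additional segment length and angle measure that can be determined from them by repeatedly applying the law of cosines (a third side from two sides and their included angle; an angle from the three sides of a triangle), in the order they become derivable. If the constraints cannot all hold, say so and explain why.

The constraints are consistent. Derivable facts, in order:
After 1 step:
- GL ≈ 21.23
- LK ≈ 25.88
- ∠EFG = 46.4°
- ∠EGF = 43.6°
- ∠FEG = 90°
After 2 steps:
- ∠FGL = 29.97°
- ∠FKL = 24.19°
- ∠FLG = 105.03°
- ∠FLK = 20.81°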